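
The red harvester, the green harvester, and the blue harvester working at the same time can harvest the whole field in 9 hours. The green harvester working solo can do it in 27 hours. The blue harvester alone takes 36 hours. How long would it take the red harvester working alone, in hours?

108/5 hours

Combined rate is 1/9 per hour.
Known contribution: 1/27 + 1/36 = (4 + 3)/108 = 7/108 per hour.
So the red harvester's rate is 1/9 − 7/108 = 5/108, meaning 108/5 hours alone.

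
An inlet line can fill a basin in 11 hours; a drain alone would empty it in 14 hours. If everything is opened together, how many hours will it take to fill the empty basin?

154/3 hours

Net rate = 1/11 − 1/14 = (14 − 11)/154 = 3/154 per hour.
Filling time = 1 ÷ (3/154) = 154/3 hours.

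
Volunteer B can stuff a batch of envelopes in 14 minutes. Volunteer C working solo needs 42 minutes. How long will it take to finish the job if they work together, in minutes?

Combined rate: 1/14 + 1/42 = (3 + 1)/42 = 4/42 = 2/21 per minute.
Time = 1 ÷ (2/21) = 21/2 minutes.

21/2 minutes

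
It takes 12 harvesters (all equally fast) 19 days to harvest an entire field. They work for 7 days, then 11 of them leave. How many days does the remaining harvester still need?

144 days

One harvester does 1/228 of the job per day.
After 7 days with 12 harvesters, 7/19 is done (12/19 left).
With 1 harvester the rate is 1/228, so the rest takes 12/19 ÷ 1/228 = 144 days.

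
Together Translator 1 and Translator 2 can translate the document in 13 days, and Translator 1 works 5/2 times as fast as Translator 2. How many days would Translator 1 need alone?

Let Translator 2's rate be r; then Translator 1's rate is (5/2)r, so together (5/2 + 1)r = (7/2)r = 1/13.
Thus r = 2/91 per day.
Translator 2 alone: 91/2 days; Translator 1 alone: 91/5 days.

91/5 days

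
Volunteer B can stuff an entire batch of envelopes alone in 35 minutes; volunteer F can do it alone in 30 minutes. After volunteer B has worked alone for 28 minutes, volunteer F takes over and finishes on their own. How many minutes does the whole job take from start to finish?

In 28 minutes volunteer B does 28/35 = 4/5 of the job, leaving 1/5.
Volunteer F works at 1/30 per minute, so finishing takes 1/5 ÷ 1/30 = 6 minutes.
Total time = 28 + 6 = 34 minutes.

34 minutes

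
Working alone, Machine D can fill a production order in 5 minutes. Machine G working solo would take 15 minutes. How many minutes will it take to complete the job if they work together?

With two workers the combined time is the product over the sum: 5·15/(5+15) = 75/20 = 15/4 minutes.

15/4 minutes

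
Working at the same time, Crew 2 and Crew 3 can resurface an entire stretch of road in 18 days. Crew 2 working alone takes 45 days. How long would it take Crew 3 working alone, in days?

Combined rate is 1/18 per day.
Known contribution: 1/45 per day.
So Crew 3's rate is 1/18 − 1/45 = 1/30, meaning 30 days alone.

30 days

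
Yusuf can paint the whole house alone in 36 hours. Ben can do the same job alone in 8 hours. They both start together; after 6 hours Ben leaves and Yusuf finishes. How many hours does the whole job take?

9 hours

In the first 6 hours the combined rate is 11/72, so 11/12 of the job is done, leaving 1/12.
After Ben leaves the rate is 1/36 per hour; the remaining 1/12 takes 3 hours.
Total = 6 + 3 = 9 hours.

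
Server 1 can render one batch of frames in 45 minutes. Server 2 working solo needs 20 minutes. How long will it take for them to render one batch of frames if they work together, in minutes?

With two workers the combined time is the product over the sum: 45·20/(45+20) = 900/65 = 180/13 minutes.

180/13 minutes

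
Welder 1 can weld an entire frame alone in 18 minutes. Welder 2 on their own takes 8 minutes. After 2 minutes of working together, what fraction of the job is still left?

23/36

Combined rate: 1/18 + 1/8 = (4 + 9)/72 = 13/72 per minute.
In 2 minutes they complete 2·13/72 = 13/36 of the job.
So 23/36 remains.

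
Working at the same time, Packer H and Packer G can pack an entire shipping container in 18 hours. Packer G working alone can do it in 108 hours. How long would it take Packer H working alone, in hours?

Combined rate is 1/18 per hour.
Known contribution: 1/108 per hour.
So Packer H's rate is 1/18 − 1/108 = 5/108, meaning 108/5 hours alone.

108/5 hours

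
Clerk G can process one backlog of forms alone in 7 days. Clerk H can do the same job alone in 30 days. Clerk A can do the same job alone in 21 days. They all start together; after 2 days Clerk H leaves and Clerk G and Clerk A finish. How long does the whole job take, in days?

49/10 days

In the first 2 days the combined rate is 47/210, so 47/105 of the job is done, leaving 58/105.
After Clerk H leaves the rate is 4/21 per day; the remaining 58/105 takes 29/10 days.
Total = 2 + 29/10 = 49/10 days.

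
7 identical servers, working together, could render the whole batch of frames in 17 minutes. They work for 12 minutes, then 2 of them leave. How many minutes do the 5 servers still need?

One server does 1/119 of the job per minute.
After 12 minutes with 7 servers, 12/17 is done (5/17 left).
With 5 servers the rate is 5/119, so the rest takes 5/17 ÷ 5/119 = 7 minutes.

7 minutes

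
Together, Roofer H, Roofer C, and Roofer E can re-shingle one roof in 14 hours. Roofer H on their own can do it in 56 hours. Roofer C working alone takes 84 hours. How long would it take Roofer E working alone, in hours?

24 hours

Combined rate is 1/14 per hour.
Known contribution: 1/56 + 1/84 = (3 + 2)/168 = 5/168 per hour.
So Roofer E's rate is 1/14 − 5/168 = 1/24, meaning 24 hours alone.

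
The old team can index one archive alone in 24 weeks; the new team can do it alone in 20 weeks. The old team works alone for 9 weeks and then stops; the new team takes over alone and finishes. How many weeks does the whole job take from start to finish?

In 9 weeks the old team does 9/24 = 3/8 of the job, leaving 5/8.
The new team works at 1/20 per week, so finishing takes 5/8 ÷ 1/20 = 25/2 weeks.
Total time = 9 + 25/2 = 43/2 weeks.

43/2 weeks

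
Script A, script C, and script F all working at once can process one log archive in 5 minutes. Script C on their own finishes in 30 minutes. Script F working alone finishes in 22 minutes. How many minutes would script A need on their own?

Combined rate is 1/5 per minute.
Known contribution: 1/30 + 1/22 = (11 + 15)/330 = 26/330 = 13/165 per minute.
So script A's rate is 1/5 − 13/165 = 4/33, meaning 33/4 minutes alone.

33/4 minutes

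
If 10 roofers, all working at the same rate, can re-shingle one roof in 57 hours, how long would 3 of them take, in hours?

Total work is 10·57 = 570 roofer-hours.
With 3 roofers: 570/3 = 190 hours.

190 hours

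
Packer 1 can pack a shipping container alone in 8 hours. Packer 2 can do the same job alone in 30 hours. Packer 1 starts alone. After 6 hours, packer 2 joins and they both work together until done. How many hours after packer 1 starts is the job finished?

144/19 hours

In the first 6 hours packer 1 alone does 6/8 = 3/4 of the job, leaving 1/4.
Once everyone is working, combined rate: 1/8 + 1/30 = (15 + 4)/120 = 19/120 per hour.
Remaining 1/4 at 19/120 per hour takes 30/19 hours.
Total from the start = 6 + 30/19 = 144/19 hours.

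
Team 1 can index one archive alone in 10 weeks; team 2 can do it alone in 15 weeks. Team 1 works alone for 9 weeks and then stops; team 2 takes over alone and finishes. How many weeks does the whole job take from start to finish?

In 9 weeks team 1 does 9/10 of the job, leaving 1/10.
Team 2 works at 1/15 per week, so finishing takes 1/10 ÷ 1/15 = 3/2 weeks.
Total time = 9 + 3/2 = 21/2 weeks.

21/2 weeks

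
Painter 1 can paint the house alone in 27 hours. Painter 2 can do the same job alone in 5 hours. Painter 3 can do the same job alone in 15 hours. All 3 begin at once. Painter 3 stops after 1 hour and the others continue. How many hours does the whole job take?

63/16 hours

In the first 1 hour the combined rate is 41/135, so 41/135 of the job is done, leaving 94/135.
After Painter 3 leaves the rate is 32/135 per hour; the remaining 94/135 takes 47/16 hours.
Total = 1 + 47/16 = 63/16 hours.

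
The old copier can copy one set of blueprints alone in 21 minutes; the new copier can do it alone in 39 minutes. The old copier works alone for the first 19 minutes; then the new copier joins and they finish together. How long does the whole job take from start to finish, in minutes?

In 19 minutes the old copier does 19/21 of the job, leaving 2/21.
The old copier and the new copier together work at 20/273 per minute, so finishing takes 2/21 ÷ 20/273 = 13/10 minutes.
Total time = 19 + 13/10 = 203/10 minutes.

203/10 minutes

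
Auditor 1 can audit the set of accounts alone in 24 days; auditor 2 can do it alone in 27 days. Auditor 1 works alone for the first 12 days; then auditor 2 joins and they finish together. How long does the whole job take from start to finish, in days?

In 12 days auditor 1 does 12/24 = 1/2 of the job, leaving 1/2.
Auditor 1 and auditor 2 together work at 17/216 per day, so finishing takes 1/2 ÷ 17/216 = 108/17 days.
Total time = 12 + 108/17 = 312/17 days.

312/17 days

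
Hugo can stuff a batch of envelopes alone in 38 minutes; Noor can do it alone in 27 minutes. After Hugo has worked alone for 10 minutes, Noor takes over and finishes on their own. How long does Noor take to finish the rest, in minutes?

In 10 minutes Hugo does 10/38 = 5/19 of the job, leaving 14/19.
Noor works at 1/27 per minute, so finishing takes 14/19 ÷ 1/27 = 378/19 minutes.

378/19 minutes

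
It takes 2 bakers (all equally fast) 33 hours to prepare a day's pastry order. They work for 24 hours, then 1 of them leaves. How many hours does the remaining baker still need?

18 hours

One baker does 1/66 of the job per hour.
After 24 hours with 2 bakers, 8/11 is done (3/11 left).
With 1 baker the rate is 1/66, so the rest takes 3/11 ÷ 1/66 = 18 hours.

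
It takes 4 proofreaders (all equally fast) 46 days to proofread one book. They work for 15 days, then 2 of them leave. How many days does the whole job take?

77 days

One proofreader does 1/184 of the job per day.
After 15 days with 4 proofreaders, 15/46 is done (31/46 left).
With 2 proofreaders the rate is 2/184 = 1/92, so the rest takes 31/46 ÷ 1/92 = 62 days.
Total = 15 + 62 = 77 days.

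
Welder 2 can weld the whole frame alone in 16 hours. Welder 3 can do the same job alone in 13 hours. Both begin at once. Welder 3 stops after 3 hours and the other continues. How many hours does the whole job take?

In the first 3 hours the combined rate is 29/208, so 87/208 of the job is done, leaving 121/208.
After welder 3 leaves the rate is 1/16 per hour; the remaining 121/208 takes 121/13 hours.
Total = 3 + 121/13 = 160/13 hours.

160/13 hours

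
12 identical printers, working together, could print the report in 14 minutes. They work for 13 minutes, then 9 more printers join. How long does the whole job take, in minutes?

95/7 minutes

One printer does 1/168 of the job per minute.
After 13 minutes with 12 printers, 13/14 is done (1/14 left).
With 21 printers the rate is 21/168 = 1/8, so the rest takes 1/14 ÷ 1/8 = 4/7 minutes.
Total = 13 + 4/7 = 95/7 minutes.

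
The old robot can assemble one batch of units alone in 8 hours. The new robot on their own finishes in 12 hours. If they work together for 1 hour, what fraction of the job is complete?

5/24

Combined rate: 1/8 + 1/12 = (3 + 2)/24 = 5/24 per hour.
In 1 hour they complete 1·5/24 = 5/24 of the job.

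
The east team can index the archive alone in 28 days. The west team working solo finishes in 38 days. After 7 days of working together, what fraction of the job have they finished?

33/76

Combined rate: 1/28 + 1/38 = (19 + 14)/532 = 33/532 per day.
In 7 days they complete 7·33/532 = 33/76 of the job.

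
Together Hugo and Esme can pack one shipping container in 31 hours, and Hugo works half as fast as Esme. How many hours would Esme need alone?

Let Esme's rate be r; then Hugo's rate is (1/2)r, so together (1/2 + 1)r = (3/2)r = 1/31.
Thus r = 2/93 per hour.
Esme alone: 93/2 hours; Hugo alone: 93 hours.

93/2 hours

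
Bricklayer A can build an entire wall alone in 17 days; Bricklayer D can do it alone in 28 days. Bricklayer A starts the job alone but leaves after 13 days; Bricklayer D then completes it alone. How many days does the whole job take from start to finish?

333/17 days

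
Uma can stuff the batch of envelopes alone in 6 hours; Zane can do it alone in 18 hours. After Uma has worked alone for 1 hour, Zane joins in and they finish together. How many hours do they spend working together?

15/4 hours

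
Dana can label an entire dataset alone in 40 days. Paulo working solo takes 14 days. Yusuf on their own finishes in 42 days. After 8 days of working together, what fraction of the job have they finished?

101/105

Combined rate: 1/40 + 1/14 + 1/42 = (21 + 60 + 20)/840 = 101/840 per day.
In 8 days they complete 8·101/840 = 101/105 of the job.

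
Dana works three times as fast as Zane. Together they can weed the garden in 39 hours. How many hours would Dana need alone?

52 hours

Let Zane's rate be r; then Dana's rate is 3r, so together (3 + 1)r = 4r = 1/39.
Thus r = 1/156 per hour.
Zane alone: 156 hours; Dana alone: 52 hours.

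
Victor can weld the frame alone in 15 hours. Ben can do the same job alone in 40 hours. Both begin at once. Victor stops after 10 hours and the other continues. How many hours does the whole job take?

40/3 hours

In the first 10 hours the combined rate is 11/120, so 11/12 of the job is done, leaving 1/12.
After Victor leaves the rate is 1/40 per hour; the remaining 1/12 takes 10/3 hours.
Total = 10 + 10/3 = 40/3 hours.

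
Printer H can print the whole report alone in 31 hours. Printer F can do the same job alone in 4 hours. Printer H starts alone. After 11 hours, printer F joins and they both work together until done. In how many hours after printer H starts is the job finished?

93/7 hours

In the first 11 hours printer H alone does 11/31 of the job, leaving 20/31.
Once everyone is working, combined rate: 1/31 + 1/4 = (4 + 31)/124 = 35/124 per hour.
Remaining 20/31 at 35/124 per hour takes 16/7 hours.
Total from the start = 11 + 16/7 = 93/7 hours.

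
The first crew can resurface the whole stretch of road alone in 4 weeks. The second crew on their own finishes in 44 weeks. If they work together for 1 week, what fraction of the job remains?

8/11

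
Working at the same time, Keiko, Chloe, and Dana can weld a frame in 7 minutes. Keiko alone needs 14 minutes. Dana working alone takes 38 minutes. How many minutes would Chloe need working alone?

133/6 minutes

Combined rate is 1/7 per minute.
Known contribution: 1/14 + 1/38 = (19 + 7)/266 = 26/266 = 13/133 per minute.
So Chloe's rate is 1/7 − 13/133 = 6/133, meaning 133/6 minutes alone.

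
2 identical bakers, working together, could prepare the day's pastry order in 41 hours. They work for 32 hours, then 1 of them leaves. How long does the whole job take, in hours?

50 hours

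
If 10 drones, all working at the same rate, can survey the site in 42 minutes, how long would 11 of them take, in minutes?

420/11 minutes

Total work is 10·42 = 420 drone-minutes.
With 11 drones: 420/11 minutes.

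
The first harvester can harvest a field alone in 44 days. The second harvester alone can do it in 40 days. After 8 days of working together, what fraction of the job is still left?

Combined rate: 1/44 + 1/40 = (10 + 11)/440 = 21/440 per day.
In 8 days they complete 8·21/440 = 21/55 of the job.
So 34/55 remains.

34/55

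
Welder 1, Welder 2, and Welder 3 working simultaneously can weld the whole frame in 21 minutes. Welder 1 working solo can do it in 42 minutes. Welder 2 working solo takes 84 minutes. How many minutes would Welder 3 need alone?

84 minutes

Combined rate is 1/21 per minute.
Known contribution: 1/42 + 1/84 = (2 + 1)/84 = 3/84 = 1/28 per minute.
So Welder 3's rate is 1/21 − 1/28 = 1/84, meaning 84 minutes alone.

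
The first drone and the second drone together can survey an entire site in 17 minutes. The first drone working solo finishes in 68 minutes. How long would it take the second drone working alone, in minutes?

68/3 minutes

Combined rate is 1/17 per minute.
Known contribution: 1/68 per minute.
So the second drone's rate is 1/17 − 1/68 = 3/68, meaning 68/3 minutes alone.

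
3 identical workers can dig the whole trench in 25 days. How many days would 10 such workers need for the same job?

Total work is 3·25 = 75 worker-days.
With 10 workers: 75/10 = 15/2 days.

15/2 days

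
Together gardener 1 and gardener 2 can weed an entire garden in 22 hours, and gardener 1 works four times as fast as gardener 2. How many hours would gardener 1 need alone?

55/2 hours

Let gardener 2's rate be r; then gardener 1's rate is 4r, so together (4 + 1)r = 5r = 1/22.
Thus r = 1/110 per hour.
Gardener 2 alone: 110 hours; gardener 1 alone: 55/2 hours.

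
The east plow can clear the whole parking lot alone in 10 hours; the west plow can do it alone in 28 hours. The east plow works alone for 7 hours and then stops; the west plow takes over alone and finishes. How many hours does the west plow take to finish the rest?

In 7 hours the east plow does 7/10 of the job, leaving 3/10.
The west plow works at 1/28 per hour, so finishing takes 3/10 ÷ 1/28 = 42/5 hours.

42/5 hours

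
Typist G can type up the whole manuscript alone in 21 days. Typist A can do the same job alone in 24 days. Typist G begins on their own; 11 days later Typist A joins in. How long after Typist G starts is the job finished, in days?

49/3 days

In the first 11 days Typist G alone does 11/21 of the job, leaving 10/21.
Once everyone is working, combined rate: 1/21 + 1/24 = (8 + 7)/168 = 15/168 = 5/56 per day.
Remaining 10/21 at 5/56 per day takes 16/3 days.
Total from the start = 11 + 16/3 = 49/3 days.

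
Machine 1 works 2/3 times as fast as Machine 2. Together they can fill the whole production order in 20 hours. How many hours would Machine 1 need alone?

50 hours

Let Machine 2's rate be r; then Machine 1's rate is (2/3)r, so together (2/3 + 1)r = (5/3)r = 1/20.
Thus r = 3/100 per hour.
Machine 2 alone: 100/3 hours; Machine 1 alone: 50 hours.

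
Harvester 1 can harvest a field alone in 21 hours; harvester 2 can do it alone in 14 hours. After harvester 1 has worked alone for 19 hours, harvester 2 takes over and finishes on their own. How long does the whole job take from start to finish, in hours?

In 19 hours harvester 1 does 19/21 of the job, leaving 2/21.
Harvester 2 works at 1/14 per hour, so finishing takes 2/21 ÷ 1/14 = 4/3 hours.
Total time = 19 + 4/3 = 61/3 hours.

61/3 hours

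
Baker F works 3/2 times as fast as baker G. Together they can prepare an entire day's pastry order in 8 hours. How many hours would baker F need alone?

40/3 hours

Let baker G's rate be r; then baker F's rate is (3/2)r, so together (3/2 + 1)r = (5/2)r = 1/8.
Thus r = 1/20 per hour.
Baker G alone: 20 hours; baker F alone: 40/3 hours.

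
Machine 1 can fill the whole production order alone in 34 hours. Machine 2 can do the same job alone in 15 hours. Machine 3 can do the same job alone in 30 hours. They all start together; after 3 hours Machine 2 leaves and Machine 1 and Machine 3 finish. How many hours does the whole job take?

51/4 hours

In the first 3 hours the combined rate is 11/85, so 33/85 of the job is done, leaving 52/85.
After Machine 2 leaves the rate is 16/255 per hour; the remaining 52/85 takes 39/4 hours.
Total = 3 + 39/4 = 51/4 hours.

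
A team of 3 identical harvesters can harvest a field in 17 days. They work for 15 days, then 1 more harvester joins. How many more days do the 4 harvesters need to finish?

3/2 days

One harvester does 1/51 of the job per day.
After 15 days with 3 harvesters, 15/17 is done (2/17 left).
With 4 harvesters the rate is 4/51, so the rest takes 2/17 ÷ 4/51 = 3/2 days.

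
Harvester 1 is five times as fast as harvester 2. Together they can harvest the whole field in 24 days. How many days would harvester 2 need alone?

144 days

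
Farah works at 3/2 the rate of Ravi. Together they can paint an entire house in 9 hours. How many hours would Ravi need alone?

Let Ravi's rate be r; then Farah's rate is (3/2)r, so together (3/2 + 1)r = (5/2)r = 1/9.
Thus r = 2/45 per hour.
Ravi alone: 45/2 hours; Farah alone: 15 hours.

45/2 hours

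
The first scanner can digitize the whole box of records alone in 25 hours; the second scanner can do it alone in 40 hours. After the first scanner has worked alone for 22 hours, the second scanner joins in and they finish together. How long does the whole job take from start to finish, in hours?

In 22 hours the first scanner does 22/25 of the job, leaving 3/25.
The first scanner and the second scanner together work at 13/200 per hour, so finishing takes 3/25 ÷ 13/200 = 24/13 hours.
Total time = 22 + 24/13 = 310/13 hours.

310/13 hours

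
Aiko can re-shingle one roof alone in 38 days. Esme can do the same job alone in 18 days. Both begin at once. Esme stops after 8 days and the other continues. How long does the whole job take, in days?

190/9 days

In the first 8 days the combined rate is 14/171, so 112/171 of the job is done, leaving 59/171.
After Esme leaves the rate is 1/38 per day; the remaining 59/171 takes 118/9 days.
Total = 8 + 118/9 = 190/9 days.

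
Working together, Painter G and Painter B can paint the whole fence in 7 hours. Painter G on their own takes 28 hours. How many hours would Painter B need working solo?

28/3 hours

Combined rate is 1/7 per hour.
Known contribution: 1/28 per hour.
So Painter B's rate is 1/7 − 1/28 = 3/28, meaning 28/3 hours alone.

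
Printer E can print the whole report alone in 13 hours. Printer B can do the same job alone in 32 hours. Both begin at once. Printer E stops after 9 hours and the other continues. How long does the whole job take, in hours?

In the first 9 hours the combined rate is 45/416, so 405/416 of the job is done, leaving 11/416.
After Printer E leaves the rate is 1/32 per hour; the remaining 11/416 takes 11/13 hours.
Total = 9 + 11/13 = 128/13 hours.

128/13 hours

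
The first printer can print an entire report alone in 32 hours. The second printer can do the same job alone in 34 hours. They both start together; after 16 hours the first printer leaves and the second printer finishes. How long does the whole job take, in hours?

17 hours

In the first 16 hours the combined rate is 33/544, so 33/34 of the job is done, leaving 1/34.
After the first printer leaves the rate is 1/34 per hour; the remaining 1/34 takes 1 hour.
Total = 16 + 1 = 17 hours.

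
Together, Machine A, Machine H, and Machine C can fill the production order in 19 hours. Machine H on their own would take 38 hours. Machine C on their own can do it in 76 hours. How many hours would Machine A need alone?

Combined rate is 1/19 per hour.
Known contribution: 1/38 + 1/76 = (2 + 1)/76 = 3/76 per hour.
So Machine A's rate is 1/19 − 3/76 = 1/76, meaning 76 hours alone.

76 hours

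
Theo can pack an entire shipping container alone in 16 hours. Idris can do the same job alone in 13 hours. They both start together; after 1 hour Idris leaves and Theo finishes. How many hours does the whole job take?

192/13 hours

In the first 1 hour the combined rate is 29/208, so 29/208 of the job is done, leaving 179/208.
After Idris leaves the rate is 1/16 per hour; the remaining 179/208 takes 179/13 hours.
Total = 1 + 179/13 = 192/13 hours.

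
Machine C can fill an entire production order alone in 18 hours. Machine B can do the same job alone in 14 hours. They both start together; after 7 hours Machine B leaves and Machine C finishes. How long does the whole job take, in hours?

9 hours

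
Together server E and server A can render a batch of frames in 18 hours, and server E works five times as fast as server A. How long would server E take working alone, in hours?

108/5 hours

Let server A's rate be r; then server E's rate is 5r, so together (5 + 1)r = 6r = 1/18.
Thus r = 1/108 per hour.
Server A alone: 108 hours; server E alone: 108/5 hours.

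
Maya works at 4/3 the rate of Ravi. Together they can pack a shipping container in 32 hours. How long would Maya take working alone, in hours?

Let Ravi's rate be r; then Maya's rate is (4/3)r, so together (4/3 + 1)r = (7/3)r = 1/32.
Thus r = 3/224 per hour.
Ravi alone: 224/3 hours; Maya alone: 56 hours.

56 hours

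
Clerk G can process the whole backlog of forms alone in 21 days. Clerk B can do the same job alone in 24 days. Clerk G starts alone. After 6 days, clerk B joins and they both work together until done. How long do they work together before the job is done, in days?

8 days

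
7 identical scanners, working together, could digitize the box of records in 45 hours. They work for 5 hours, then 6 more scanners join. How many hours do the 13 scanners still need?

280/13 hours

One scanner does 1/315 of the job per hour.
After 5 hours with 7 scanners, 1/9 is done (8/9 left).
With 13 scanners the rate is 13/315, so the rest takes 8/9 ÷ 13/315 = 280/13 hours.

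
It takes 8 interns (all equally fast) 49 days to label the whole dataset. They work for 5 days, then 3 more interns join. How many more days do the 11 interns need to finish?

32 days

One intern does 1/392 of the job per day.
After 5 days with 8 interns, 5/49 is done (44/49 left).
With 11 interns the rate is 11/392, so the rest takes 44/49 ÷ 11/392 = 32 days.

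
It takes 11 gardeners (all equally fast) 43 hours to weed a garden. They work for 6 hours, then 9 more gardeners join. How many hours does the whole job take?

527/20 hours

One gardener does 1/473 of the job per hour.
After 6 hours with 11 gardeners, 6/43 is done (37/43 left).
With 20 gardeners the rate is 20/473, so the rest takes 37/43 ÷ 20/473 = 407/20 hours.
Total = 6 + 407/20 = 527/20 hours.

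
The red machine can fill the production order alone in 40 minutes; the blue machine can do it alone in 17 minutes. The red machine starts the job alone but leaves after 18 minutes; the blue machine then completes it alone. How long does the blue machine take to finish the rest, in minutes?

In 18 minutes the red machine does 18/40 = 9/20 of the job, leaving 11/20.
The blue machine works at 1/17 per minute, so finishing takes 11/20 ÷ 1/17 = 187/20 minutes.

187/20 minutes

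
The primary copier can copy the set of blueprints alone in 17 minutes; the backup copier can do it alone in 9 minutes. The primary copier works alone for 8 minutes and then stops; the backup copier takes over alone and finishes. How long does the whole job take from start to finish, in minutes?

In 8 minutes the primary copier does 8/17 of the job, leaving 9/17.
The backup copier works at 1/9 per minute, so finishing takes 9/17 ÷ 1/9 = 81/17 minutes.
Total time = 8 + 81/17 = 217/17 minutes.

217/17 minutes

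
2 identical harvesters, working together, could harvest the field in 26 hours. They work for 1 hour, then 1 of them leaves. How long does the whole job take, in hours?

One harvester does 1/52 of the job per hour.
After 1 hour with 2 harvesters, 1/26 is done (25/26 left).
With 1 harvester the rate is 1/52, so the rest takes 25/26 ÷ 1/52 = 50 hours.
Total = 1 + 50 = 51 hours.

51 hours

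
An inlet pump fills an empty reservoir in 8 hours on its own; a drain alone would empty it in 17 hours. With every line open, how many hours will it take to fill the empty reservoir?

Net rate = 1/8 − 1/17 = (17 − 8)/136 = 9/136 per hour.
Filling time = 1 ÷ (9/136) = 136/9 hours.

136/9 hours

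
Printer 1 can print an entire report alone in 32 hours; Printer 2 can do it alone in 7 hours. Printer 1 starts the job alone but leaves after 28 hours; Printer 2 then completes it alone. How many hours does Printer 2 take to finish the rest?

7/8 hours

In 28 hours Printer 1 does 28/32 = 7/8 of the job, leaving 1/8.
Printer 2 works at 1/7 per hour, so finishing takes 1/8 ÷ 1/7 = 7/8 hours.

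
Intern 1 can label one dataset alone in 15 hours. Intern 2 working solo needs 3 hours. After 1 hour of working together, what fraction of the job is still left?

3/5

Combined rate: 1/15 + 1/3 = (1 + 5)/15 = 6/15 = 2/5 per hour.
In 1 hour they complete 1·2/5 = 2/5 of the job.
So 3/5 remains.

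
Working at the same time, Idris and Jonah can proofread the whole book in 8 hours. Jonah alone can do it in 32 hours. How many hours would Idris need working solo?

32/3 hours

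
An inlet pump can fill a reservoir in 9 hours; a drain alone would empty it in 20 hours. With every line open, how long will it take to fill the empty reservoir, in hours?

Net rate = 1/9 − 1/20 = (20 − 9)/180 = 11/180 per hour.
Filling time = 1 ÷ (11/180) = 180/11 hours.

180/11 hours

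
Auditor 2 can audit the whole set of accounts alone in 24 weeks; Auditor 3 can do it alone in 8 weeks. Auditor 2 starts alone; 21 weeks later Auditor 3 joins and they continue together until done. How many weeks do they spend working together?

In 21 weeks Auditor 2 does 21/24 = 7/8 of the job, leaving 1/8.
Auditor 2 and Auditor 3 together work at 1/6 per week, so finishing takes 1/8 ÷ 1/6 = 3/4 weeks.

3/4 weeks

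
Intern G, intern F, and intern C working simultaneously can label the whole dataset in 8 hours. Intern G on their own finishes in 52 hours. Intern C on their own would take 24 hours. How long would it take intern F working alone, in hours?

78/5 hours

Combined rate is 1/8 per hour.
Known contribution: 1/52 + 1/24 = (6 + 13)/312 = 19/312 per hour.
So intern F's rate is 1/8 − 19/312 = 5/78, meaning 78/5 hours alone.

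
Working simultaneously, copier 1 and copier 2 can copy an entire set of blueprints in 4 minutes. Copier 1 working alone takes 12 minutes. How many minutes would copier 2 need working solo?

6 minutes

Combined rate is 1/4 per minute.
Known contribution: 1/12 per minute.
So copier 2's rate is 1/4 − 1/12 = 1/6, meaning 6 minutes alone.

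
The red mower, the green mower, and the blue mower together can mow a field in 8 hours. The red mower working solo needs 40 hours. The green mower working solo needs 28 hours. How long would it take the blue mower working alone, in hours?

140/9 hours

Combined rate is 1/8 per hour.
Known contribution: 1/40 + 1/28 = (7 + 10)/280 = 17/280 per hour.
So the blue mower's rate is 1/8 − 17/280 = 9/140, meaning 140/9 hours alone.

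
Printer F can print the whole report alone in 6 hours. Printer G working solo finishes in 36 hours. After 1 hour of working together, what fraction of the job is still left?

Combined rate: 1/6 + 1/36 = (6 + 1)/36 = 7/36 per hour.
In 1 hour they complete 1·7/36 = 7/36 of the job.
So 29/36 remains.

29/36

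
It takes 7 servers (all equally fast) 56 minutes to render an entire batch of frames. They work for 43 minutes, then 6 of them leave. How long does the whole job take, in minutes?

134 minutes

One server does 1/392 of the job per minute.
After 43 minutes with 7 servers, 43/56 is done (13/56 left).
With 1 server the rate is 1/392, so the rest takes 13/56 ÷ 1/392 = 91 minutes.
Total = 43 + 91 = 134 minutes.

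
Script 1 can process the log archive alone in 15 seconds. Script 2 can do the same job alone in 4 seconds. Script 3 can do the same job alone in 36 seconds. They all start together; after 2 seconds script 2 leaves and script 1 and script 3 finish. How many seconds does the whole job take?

In the first 2 seconds the combined rate is 31/90, so 31/45 of the job is done, leaving 14/45.
After script 2 leaves the rate is 17/180 per second; the remaining 14/45 takes 56/17 seconds.
Total = 2 + 56/17 = 90/17 seconds.

90/17 seconds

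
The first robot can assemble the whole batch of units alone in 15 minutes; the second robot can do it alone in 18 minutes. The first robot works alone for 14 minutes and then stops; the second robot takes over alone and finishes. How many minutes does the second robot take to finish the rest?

6/5 minutes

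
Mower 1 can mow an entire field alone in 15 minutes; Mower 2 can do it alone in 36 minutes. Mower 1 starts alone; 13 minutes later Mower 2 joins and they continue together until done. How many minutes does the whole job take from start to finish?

In 13 minutes Mower 1 does 13/15 of the job, leaving 2/15.
Mower 1 and Mower 2 together work at 17/180 per minute, so finishing takes 2/15 ÷ 17/180 = 24/17 minutes.
Total time = 13 + 24/17 = 245/17 minutes.

245/17 minutes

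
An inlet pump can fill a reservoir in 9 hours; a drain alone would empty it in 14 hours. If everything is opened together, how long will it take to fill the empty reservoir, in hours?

Net rate = 1/9 − 1/14 = (14 − 9)/126 = 5/126 per hour.
Filling time = 1 ÷ (5/126) = 126/5 hours.

126/5 hours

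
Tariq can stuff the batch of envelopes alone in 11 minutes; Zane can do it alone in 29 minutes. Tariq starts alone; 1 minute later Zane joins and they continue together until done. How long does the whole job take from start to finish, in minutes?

In 1 minute Tariq does 1/11 of the job, leaving 10/11.
Tariq and Zane together work at 40/319 per minute, so finishing takes 10/11 ÷ 40/319 = 29/4 minutes.
Total time = 1 + 29/4 = 33/4 minutes.

33/4 minutes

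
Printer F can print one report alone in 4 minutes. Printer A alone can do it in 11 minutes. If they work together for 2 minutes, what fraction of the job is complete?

Combined rate: 1/4 + 1/11 = (11 + 4)/44 = 15/44 per minute.
In 2 minutes they complete 2·15/44 = 15/22 of the job.

15/22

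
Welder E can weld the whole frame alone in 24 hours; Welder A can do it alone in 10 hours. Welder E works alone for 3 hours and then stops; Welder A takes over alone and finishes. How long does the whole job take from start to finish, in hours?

In 3 hours Welder E does 3/24 = 1/8 of the job, leaving 7/8.
Welder A works at 1/10 per hour, so finishing takes 7/8 ÷ 1/10 = 35/4 hours.
Total time = 3 + 35/4 = 47/4 hours.

47/4 hours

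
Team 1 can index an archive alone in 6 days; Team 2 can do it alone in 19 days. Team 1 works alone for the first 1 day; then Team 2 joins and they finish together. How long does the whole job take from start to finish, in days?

In 1 day Team 1 does 1/6 of the job, leaving 5/6.
Team 1 and Team 2 together work at 25/114 per day, so finishing takes 5/6 ÷ 25/114 = 19/5 days.
Total time = 1 + 19/5 = 24/5 days.

24/5 days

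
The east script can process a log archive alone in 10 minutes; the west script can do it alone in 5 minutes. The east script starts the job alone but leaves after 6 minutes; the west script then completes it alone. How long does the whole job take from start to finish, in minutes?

In 6 minutes the east script does 6/10 = 3/5 of the job, leaving 2/5.
The west script works at 1/5 per minute, so finishing takes 2/5 ÷ 1/5 = 2 minutes.
Total time = 6 + 2 = 8 minutes.

8 minutes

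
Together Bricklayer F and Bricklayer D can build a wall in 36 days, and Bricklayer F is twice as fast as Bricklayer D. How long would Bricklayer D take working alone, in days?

108 days

Let Bricklayer D's rate be r; then Bricklayer F's rate is 2r, so together (2 + 1)r = 3r = 1/36.
Thus r = 1/108 per day.
Bricklayer D alone: 108 days; Bricklayer F alone: 54 days.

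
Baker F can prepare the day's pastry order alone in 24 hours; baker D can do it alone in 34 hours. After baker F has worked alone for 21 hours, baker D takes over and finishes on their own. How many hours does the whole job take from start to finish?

In 21 hours baker F does 21/24 = 7/8 of the job, leaving 1/8.
Baker D works at 1/34 per hour, so finishing takes 1/8 ÷ 1/34 = 17/4 hours.
Total time = 21 + 17/4 = 101/4 hours.

101/4 hours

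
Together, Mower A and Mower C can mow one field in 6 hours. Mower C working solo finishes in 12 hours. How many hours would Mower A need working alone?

12 hours

Combined rate is 1/6 per hour.
Known contribution: 1/12 per hour.
So Mower A's rate is 1/6 − 1/12 = 1/12, meaning 12 hours alone.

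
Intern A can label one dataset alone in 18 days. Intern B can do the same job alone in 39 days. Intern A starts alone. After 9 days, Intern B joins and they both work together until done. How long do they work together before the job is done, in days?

In the first 9 days Intern A alone does 9/18 = 1/2 of the job, leaving 1/2.
Once everyone is working, combined rate: 1/18 + 1/39 = (13 + 6)/234 = 19/234 per day.
Remaining 1/2 at 19/234 per day takes 117/19 days.

117/19 days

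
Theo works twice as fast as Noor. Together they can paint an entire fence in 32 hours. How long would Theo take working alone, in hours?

48 hours

Let Noor's rate be r; then Theo's rate is 2r, so together (2 + 1)r = 3r = 1/32.
Thus r = 1/96 per hour.
Noor alone: 96 hours; Theo alone: 48 hours.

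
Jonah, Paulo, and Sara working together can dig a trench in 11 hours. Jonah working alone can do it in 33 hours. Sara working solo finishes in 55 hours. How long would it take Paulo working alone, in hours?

Combined rate is 1/11 per hour.
Known contribution: 1/33 + 1/55 = (5 + 3)/165 = 8/165 per hour.
So Paulo's rate is 1/11 − 8/165 = 7/165, meaning 165/7 hours alone.

165/7 hours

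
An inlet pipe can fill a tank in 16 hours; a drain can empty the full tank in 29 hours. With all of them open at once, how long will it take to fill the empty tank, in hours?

Net rate = 1/16 − 1/29 = (29 − 16)/464 = 13/464 per hour.
Filling time = 1 ÷ (13/464) = 464/13 hours.

464/13 hours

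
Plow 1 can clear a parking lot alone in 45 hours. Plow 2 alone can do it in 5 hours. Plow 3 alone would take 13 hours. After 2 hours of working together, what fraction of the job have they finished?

70/117

Combined rate: 1/45 + 1/5 + 1/13 = (13 + 117 + 45)/585 = 175/585 = 35/117 per hour.
In 2 hours they complete 2·35/117 = 70/117 of the job.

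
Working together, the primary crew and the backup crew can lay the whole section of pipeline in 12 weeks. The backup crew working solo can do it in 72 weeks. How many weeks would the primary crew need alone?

Combined rate is 1/12 per week.
Known contribution: 1/72 per week.
So the primary crew's rate is 1/12 − 1/72 = 5/72, meaning 72/5 weeks alone.

72/5 weeks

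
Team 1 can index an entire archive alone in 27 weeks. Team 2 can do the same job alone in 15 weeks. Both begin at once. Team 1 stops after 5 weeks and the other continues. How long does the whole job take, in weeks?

In the first 5 weeks the combined rate is 14/135, so 14/27 of the job is done, leaving 13/27.
After team 1 leaves the rate is 1/15 per week; the remaining 13/27 takes 65/9 weeks.
Total = 5 + 65/9 = 110/9 weeks.

110/9 weeks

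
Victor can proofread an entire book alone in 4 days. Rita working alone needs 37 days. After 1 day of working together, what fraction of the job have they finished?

41/148

Combined rate: 1/4 + 1/37 = (37 + 4)/148 = 41/148 per day.
In 1 day they complete 1·41/148 = 41/148 of the job.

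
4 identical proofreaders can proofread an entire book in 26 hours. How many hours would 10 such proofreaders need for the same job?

52/5 hours

Total work is 4·26 = 104 proofreader-hours.
With 10 proofreaders: 104/10 = 52/5 hours.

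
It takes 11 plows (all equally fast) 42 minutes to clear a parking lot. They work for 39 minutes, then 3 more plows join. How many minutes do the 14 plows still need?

33/14 minutes

One plow does 1/462 of the job per minute.
After 39 minutes with 11 plows, 13/14 is done (1/14 left).
With 14 plows the rate is 14/462 = 1/33, so the rest takes 1/14 ÷ 1/33 = 33/14 minutes.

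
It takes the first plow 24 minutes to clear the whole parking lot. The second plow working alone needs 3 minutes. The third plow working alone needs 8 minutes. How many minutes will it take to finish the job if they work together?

Combined rate: 1/24 + 1/3 + 1/8 = (1 + 8 + 3)/24 = 12/24 = 1/2 per minute.
Time = 1 ÷ (1/2) = 2 minutes.

2 minutes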